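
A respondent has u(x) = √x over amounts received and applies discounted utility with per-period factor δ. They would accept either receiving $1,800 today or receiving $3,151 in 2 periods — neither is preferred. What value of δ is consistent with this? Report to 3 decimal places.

The payoff in 2 periods is discounted by δ^2, so u(1800) = δ^2·u(3151) and δ^2 = u(1800)/u(3151).
With u(x) = √x: δ^2 = √1800/√3151 = √(1800/3151) = 0.75581.
Taking the square root: δ = 0.75581^(1/2) ≈ 0.869.

δ ≈ 0.869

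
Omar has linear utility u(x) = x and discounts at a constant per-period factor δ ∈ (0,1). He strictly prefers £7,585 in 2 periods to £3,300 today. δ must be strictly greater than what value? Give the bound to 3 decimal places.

δ > 0.660

The preference means 3300 < δ^2·7585.
Hence δ^2 > 3300/7585 = 0.43507, and x ↦ x^(1/2) is increasing on (0,∞).
δ > (3300/7585)^(1/2) ≈ 0.660.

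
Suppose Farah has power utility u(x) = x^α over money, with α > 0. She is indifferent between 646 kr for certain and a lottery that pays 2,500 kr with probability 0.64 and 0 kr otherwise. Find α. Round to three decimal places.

The lottery's expected utility is 0.64·u(2500) + 0.36·u(0) = 0.64·2500^α (since u(0) = 0 for α > 0).
Indifference: 646^α = 0.64·2500^α, so (646/2500)^α = 0.64.
Take logs: α = ln 0.64 / ln(646/2500) ≈ 0.32979.

α ≈ 0.330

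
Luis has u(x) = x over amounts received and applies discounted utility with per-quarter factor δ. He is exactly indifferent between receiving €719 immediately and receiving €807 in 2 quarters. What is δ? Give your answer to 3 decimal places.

δ ≈ 0.944

Equating discounted utilities: u(719) = δ^2·u(807) ⇒ δ^2 = u(719)/u(807).
With u(x) = x: δ^2 = 719/807 = 0.89095.
Taking the square root: δ = 0.89095^(1/2) ≈ 0.944.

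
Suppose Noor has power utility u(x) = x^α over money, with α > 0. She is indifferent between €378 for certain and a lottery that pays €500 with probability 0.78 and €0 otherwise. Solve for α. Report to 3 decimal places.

α ≈ 0.888

The lottery's expected utility is 0.78·u(500) + 0.22·u(0) = 0.78·500^α (since u(0) = 0 for α > 0).
Setting u(378) equal to that: 378^α = 0.78·500^α ⇒ (378/500)^α = 0.78.
Taking logs: α·ln(378/500) = ln(0.78), so α = -0.248461 / -0.279714 ≈ 0.888.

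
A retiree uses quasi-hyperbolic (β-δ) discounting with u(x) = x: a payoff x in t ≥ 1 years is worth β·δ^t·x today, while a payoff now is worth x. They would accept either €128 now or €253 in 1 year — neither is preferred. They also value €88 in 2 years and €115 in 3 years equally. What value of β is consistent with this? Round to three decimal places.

β ≈ 0.661

From the later pair, β·δ^2·88 = β·δ^3·115; dividing through, δ = 88/115 = 0.76522.
The first indifference: 128 = β·δ·253, so β = 128/(δ·253) = 128/(0.76522·253) ≈ 0.661.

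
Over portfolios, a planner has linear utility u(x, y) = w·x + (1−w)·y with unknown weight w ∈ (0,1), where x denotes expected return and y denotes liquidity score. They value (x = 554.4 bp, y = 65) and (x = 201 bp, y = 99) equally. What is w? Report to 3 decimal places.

Indifference: w·554.4 + (1−w)·65 = w·201 + (1−w)·99.
Rearranging, 353.4·w − 34·(1−w) = 0.
Hence w = 34/(353.4+34) = 34/387.4 = 0.088.

w = 0.088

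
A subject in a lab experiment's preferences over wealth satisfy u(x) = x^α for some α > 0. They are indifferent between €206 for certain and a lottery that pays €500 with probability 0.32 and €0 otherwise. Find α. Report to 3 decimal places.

Since u(0) = 0, the lottery's EU is 0.32·500^α.
Setting u(206) equal to that: 206^α = 0.32·500^α ⇒ (206/500)^α = 0.32.
Taking logs: α·ln(206/500) = ln(0.32), so α = -1.139434 / -0.886732 ≈ 1.285.

α ≈ 1.285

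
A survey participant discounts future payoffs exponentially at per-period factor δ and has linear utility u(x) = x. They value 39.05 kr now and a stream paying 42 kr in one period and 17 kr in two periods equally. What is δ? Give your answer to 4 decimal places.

Equating present values: 39.05 = 42δ + 17δ².
That is, 17δ² + 42δ − 39.05 = 0, a quadratic in δ.
The positive root is δ = [−42 + √(42² + 4·17·39.05)] / (2·17) = (−42 + 66.479)/34 ≈ 0.7200.

δ ≈ 0.7200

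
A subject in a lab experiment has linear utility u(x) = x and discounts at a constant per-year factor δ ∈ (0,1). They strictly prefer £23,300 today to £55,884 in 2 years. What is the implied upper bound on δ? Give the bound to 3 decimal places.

Under u(x) = x this choice says 23300 > δ^2·55884.
Hence δ^2 < 23300/55884 = 0.41694, and x ↦ x^(1/2) is increasing on (0,∞).
δ < (23300/55884)^(1/2) ≈ 0.646.

δ < 0.646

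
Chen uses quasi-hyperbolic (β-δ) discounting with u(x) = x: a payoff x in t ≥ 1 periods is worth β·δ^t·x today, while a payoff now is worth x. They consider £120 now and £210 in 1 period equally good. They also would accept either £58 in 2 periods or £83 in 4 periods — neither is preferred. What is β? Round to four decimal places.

The second indifference involves only future payoffs, so β cancels: β·δ^2·58 = β·δ^4·83, giving δ^2 = 58/83 = 0.69880, so δ = 0.83594.
Substituting δ into 120 = β·δ·210: β = 120/(175.547) ≈ 0.6836.

β ≈ 0.6836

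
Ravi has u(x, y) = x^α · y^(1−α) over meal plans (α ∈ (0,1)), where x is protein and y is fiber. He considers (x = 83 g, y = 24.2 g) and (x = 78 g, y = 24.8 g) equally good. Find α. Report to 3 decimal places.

α ≈ 0.283

Set the two utilities equal: 83^α·24.2^(1−α) = 78^α·24.8^(1−α).
(83/78)^α = (24.8/24.2)^(1−α); take logs: α·ln(83/78) = (1−α)·ln(24.8/24.2), i.e. α·0.062132 = (1−α)·0.024491.
So α/(1−α) = (0.024491)/(0.062132) = 0.394177, and α = 0.394177/1.394177 ≈ 0.283.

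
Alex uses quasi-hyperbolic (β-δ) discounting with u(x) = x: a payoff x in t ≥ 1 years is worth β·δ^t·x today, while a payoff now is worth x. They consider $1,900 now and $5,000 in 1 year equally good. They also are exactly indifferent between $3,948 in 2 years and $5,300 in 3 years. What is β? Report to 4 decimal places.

β ≈ 0.5101

The second indifference involves only future payoffs, so β cancels: β·δ^2·3948 = β·δ^3·5300, giving δ = 3948/5300 = 0.74491.
Substituting δ into 1900 = β·δ·5000: β = 1900/(3724.528) ≈ 0.5101.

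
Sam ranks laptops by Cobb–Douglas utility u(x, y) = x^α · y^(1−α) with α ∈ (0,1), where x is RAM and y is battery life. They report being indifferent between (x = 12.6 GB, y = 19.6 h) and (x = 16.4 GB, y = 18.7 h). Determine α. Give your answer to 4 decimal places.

The Cobb–Douglas utilities coincide, so 12.6^α·19.6^(1−α) = 16.4^α·18.7^(1−α).
Taking logs: α·ln 12.6 + (1−α)·ln 19.6 = α·ln 16.4 + (1−α)·ln 18.7, i.e. α·-0.2635845 = (1−α)·-0.0470060.
Thus α·(-0.3105905) = -0.0470060, so α = -0.0470060/-0.3105905 ≈ 0.1513.

α ≈ 0.1513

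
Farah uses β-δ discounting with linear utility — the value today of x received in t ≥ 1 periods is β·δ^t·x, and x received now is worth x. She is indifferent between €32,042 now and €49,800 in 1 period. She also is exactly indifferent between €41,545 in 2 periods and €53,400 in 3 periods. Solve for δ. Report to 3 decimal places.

δ ≈ 0.778

Both payoffs in the second observation are in the future, so β drops out: δ^2·41545 = δ^3·53400 ⇒ δ = 41545/53400 = 0.77800.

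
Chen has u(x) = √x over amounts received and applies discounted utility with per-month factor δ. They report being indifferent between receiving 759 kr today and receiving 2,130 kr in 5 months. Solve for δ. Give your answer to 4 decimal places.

δ ≈ 0.9020

The payoff in 5 months is discounted by δ^5, so u(759) = δ^5·u(2130) and δ^5 = u(759)/u(2130).
With u(x) = √x: δ^5 = √759/√2130 = √(759/2130) = 0.59694.
Hence δ = (0.59694)^(1/5) = 0.901958.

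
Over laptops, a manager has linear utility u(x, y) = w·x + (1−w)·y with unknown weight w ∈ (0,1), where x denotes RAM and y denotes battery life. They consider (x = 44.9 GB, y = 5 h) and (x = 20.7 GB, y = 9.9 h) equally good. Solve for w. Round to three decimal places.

w = 0.168

u(44.9,5) = u(20.7,9.9) means w·44.9 + (1−w)·5 = w·20.7 + (1−w)·9.9.
w·(44.9−20.7) = (1−w)·(9.9−5), i.e. w·24.2 = (1−w)·4.9.
So w/(1−w) = 4.9/24.2 = 0.2025, giving w = 4.9/(24.2+4.9) = 0.168.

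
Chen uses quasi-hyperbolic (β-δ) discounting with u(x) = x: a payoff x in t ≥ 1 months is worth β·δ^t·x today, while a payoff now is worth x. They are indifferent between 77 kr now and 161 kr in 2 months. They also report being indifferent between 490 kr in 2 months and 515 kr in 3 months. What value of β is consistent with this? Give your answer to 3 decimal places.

The second indifference involves only future payoffs, so β cancels: β·δ^2·490 = β·δ^3·515, giving δ = 490/515 = 0.95146.
Substituting δ into 77 = β·δ^2·161: β = 77/(145.748) ≈ 0.528.

β ≈ 0.528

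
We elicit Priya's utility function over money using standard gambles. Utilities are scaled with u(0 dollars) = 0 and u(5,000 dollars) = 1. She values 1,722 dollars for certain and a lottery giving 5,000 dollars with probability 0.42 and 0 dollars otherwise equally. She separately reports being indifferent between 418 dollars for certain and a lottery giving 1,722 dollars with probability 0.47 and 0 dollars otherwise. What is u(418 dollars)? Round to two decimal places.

0.20

From the first indifference, u(1,722 dollars) = 0.42·u(5,000 dollars) + 0.58·u(0 dollars) = 0.42·1 + 0.58·0 = 0.42.
Chaining: u(418 dollars) = 0.47·0.42 + 0.53·0.00 = 0.1974.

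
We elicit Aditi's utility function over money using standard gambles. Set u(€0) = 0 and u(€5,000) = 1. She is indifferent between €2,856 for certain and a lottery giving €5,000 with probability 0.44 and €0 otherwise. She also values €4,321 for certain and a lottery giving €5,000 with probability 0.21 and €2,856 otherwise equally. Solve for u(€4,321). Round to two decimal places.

0.56

The first gamble pins u(€2,856): it must equal 0.44·1 + 0.56·0 = 0.44.
The second indifference gives u(€4,321) = 0.21·u(€5,000) + 0.79·u(€2,856) = 0.21·1.00 + 0.79·0.44 = 0.5576.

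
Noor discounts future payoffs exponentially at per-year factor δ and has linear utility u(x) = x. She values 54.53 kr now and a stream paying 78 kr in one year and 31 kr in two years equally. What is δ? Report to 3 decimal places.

δ ≈ 0.570

The stream is worth 78δ + 31δ² today, so 78δ + 31δ² = 54.53.
So 31δ² + 78δ − 54.53 = 0.
By the quadratic formula (taking the positive root), δ = (−78 + √12845.72) / 62 ≈ 0.570.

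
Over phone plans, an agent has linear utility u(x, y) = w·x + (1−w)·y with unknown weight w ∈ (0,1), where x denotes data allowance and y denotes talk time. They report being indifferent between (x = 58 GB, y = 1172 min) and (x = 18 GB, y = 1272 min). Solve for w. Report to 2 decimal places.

w = 0.71

u(58,1172) = u(18,1272) means w·58 + (1−w)·1172 = w·18 + (1−w)·1272.
Rearranging, 40·w − 100·(1−w) = 0.
Hence w = 100/(40+100) = 100/140 = 0.71.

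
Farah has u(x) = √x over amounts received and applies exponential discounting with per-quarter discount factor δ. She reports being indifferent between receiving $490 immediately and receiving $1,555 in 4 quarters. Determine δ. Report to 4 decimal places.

Equating discounted utilities: u(490) = δ^4·u(1555) ⇒ δ^4 = u(490)/u(1555).
Since u(x) = √x, δ^4 = √(490/1555) = 0.56135.
So δ = 0.56135^(1/4) ≈ 0.8656.

δ ≈ 0.8656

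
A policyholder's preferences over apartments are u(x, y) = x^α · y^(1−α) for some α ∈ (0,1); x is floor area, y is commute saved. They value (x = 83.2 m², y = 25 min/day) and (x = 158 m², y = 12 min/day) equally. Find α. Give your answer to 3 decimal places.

The Cobb–Douglas utilities coincide, so 83.2^α·25^(1−α) = 158^α·12^(1−α).
Rearrange to (83.2/158)^α = (12/25)^(1−α) and take logs: α·-0.641348 = (1−α)·-0.733969.
So α/(1−α) = (-0.733969)/(-0.641348) = 1.144416, and α = 1.144416/2.144416 ≈ 0.534.

α ≈ 0.534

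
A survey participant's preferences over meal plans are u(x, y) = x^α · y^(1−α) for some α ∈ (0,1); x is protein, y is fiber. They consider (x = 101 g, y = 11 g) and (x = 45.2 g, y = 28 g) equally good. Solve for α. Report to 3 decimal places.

The Cobb–Douglas utilities coincide, so 101^α·11^(1−α) = 45.2^α·28^(1−α).
Taking logs: α·ln 101 + (1−α)·ln 11 = α·ln 45.2 + (1−α)·ln 28, i.e. α·0.804023 = (1−α)·0.934309.
With A = 0.804023 and B = 0.934309: α·A = (1−α)·B, so α = B/(A+B) = 0.934309/1.738332 ≈ 0.537.

α ≈ 0.537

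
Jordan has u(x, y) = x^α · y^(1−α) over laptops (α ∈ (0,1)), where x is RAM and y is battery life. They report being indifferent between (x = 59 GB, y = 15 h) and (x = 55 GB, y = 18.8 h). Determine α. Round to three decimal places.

α ≈ 0.763

Set the two utilities equal: 59^α·15^(1−α) = 55^α·18.8^(1−α).
(59/55)^α = (18.8/15)^(1−α); take logs: α·ln(59/55) = (1−α)·ln(18.8/15), i.e. α·0.070204 = (1−α)·0.225807.
So α/(1−α) = (0.225807)/(0.070204) = 3.216441, and α = 3.216441/4.216441 ≈ 0.763.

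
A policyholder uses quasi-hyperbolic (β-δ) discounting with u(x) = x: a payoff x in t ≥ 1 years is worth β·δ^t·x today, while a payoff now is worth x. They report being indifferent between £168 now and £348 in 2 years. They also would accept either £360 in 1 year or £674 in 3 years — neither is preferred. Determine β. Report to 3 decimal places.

β ≈ 0.904

Both payoffs in the second observation are in the future, so β drops out: δ^1·360 = δ^3·674 ⇒ δ^2 = 360/674 = 0.53412, so δ = 0.73084.
Substituting δ into 168 = β·δ^2·348: β = 168/(185.875) ≈ 0.904.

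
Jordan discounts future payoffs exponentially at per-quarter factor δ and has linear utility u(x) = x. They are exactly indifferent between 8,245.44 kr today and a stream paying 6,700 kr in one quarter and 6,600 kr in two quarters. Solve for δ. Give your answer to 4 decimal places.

Equating present values: 8245.44 = 6700δ + 6600δ².
Rearranged: 6600δ² + 6700δ − 8245.44 = 0.
By the quadratic formula (taking the positive root), δ = (−6700 + √262569616.00) / 13200 ≈ 0.7200.

δ ≈ 0.7200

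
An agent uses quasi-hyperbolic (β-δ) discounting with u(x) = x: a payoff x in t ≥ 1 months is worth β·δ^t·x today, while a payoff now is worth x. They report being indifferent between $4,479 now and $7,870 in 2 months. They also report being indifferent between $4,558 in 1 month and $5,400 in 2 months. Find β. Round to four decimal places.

Both payoffs in the second observation are in the future, so β drops out: δ^1·4558 = δ^2·5400 ⇒ δ = 4558/5400 = 0.84407.
Substituting δ into 4479 = β·δ^2·7870: β = 4479/(5607.068) ≈ 0.7988.

β ≈ 0.7988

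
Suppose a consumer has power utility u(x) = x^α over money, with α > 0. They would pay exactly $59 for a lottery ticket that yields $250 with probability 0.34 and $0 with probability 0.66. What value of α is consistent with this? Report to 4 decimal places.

α ≈ 0.7471

Since u(0) = 0, the lottery's EU is 0.34·250^α.
Setting u(59) equal to that: 59^α = 0.34·250^α ⇒ (59/250)^α = 0.34.
α = ln(0.34) / ln(59/250) = -1.0788097/-1.4439235 ≈ 0.7471.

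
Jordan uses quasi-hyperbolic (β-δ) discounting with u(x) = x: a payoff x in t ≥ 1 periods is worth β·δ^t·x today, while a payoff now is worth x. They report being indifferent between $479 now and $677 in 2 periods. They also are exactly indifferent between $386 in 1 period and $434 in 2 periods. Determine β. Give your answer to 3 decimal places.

β ≈ 0.894

From the later pair, β·δ^1·386 = β·δ^2·434; dividing through, δ = 386/434 = 0.88940.
Now use the now-vs-future pair: 479 = β·δ^2·677 gives β = 479/(0.79103·677) ≈ 0.894.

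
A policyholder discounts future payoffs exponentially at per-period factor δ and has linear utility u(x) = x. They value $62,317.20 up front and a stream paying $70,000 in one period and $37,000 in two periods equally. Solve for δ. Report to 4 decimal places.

Equating present values: 62317.20 = 70000δ + 37000δ².
That is, 37000δ² + 70000δ − 62317.20 = 0, a quadratic in δ.
By the quadratic formula (taking the positive root), δ = (−70000 + √14122945600.00) / 74000 ≈ 0.6600.

δ ≈ 0.6600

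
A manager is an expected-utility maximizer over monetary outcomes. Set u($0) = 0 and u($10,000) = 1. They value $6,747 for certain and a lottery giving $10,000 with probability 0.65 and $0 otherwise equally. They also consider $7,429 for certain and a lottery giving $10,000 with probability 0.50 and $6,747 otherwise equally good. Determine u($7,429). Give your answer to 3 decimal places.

The first gamble pins u($6,747): it must equal 0.65·1 + 0.35·0 = 0.65.
The second indifference gives u($7,429) = 0.50·u($10,000) + 0.50·u($6,747) = 0.50·1.00 + 0.50·0.65 = 0.8250.

0.825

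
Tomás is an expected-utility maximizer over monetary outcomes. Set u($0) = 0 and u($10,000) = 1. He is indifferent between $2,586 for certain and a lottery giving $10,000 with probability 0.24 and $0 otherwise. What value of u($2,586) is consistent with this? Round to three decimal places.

0.240

u($2,586) equals the lottery's expected utility: 0.24·1 + 0.76·0 = 0.24.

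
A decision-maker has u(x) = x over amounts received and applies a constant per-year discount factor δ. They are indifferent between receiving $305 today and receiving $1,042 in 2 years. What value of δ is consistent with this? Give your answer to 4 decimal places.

Equating discounted utilities: u(305) = δ^2·u(1042) ⇒ δ^2 = u(305)/u(1042).
With u(x) = x: δ^2 = 305/1042 = 0.29271.
Taking the square root: δ = 0.29271^(1/2) ≈ 0.5410.

δ ≈ 0.5410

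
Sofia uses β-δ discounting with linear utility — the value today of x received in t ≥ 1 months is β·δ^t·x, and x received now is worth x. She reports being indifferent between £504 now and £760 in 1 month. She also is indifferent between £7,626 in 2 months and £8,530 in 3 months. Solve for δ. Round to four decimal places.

The second indifference involves only future payoffs, so β cancels: β·δ^2·7626 = β·δ^3·8530, giving δ = 7626/8530 = 0.89402.

δ ≈ 0.8940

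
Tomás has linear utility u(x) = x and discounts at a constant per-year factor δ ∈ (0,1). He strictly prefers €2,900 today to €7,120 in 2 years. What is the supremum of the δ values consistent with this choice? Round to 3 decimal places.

δ < 0.638

Comparing present values: 2900 > δ^2·7120.
Hence δ^2 < 2900/7120 = 0.40730, and x ↦ x^(1/2) is increasing on (0,∞).
δ < 0.40730^(1/2) = 0.638.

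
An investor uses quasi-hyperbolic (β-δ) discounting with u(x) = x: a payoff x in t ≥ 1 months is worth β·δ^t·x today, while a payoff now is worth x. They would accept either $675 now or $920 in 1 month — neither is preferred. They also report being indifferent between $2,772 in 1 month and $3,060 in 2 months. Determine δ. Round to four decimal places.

Both payoffs in the second observation are in the future, so β drops out: δ^1·2772 = δ^2·3060 ⇒ δ = 2772/3060 = 0.90588.

δ ≈ 0.9059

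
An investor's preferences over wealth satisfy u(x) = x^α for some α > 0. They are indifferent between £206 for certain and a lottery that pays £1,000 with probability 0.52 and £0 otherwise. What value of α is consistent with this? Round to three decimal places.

α ≈ 0.414

The lottery's expected utility is 0.52·u(1000) + 0.48·u(0) = 0.52·1000^α (since u(0) = 0 for α > 0).
Equating: 206^α = 0.52·1000^α, i.e. 0.2060^α = 0.52.
Taking logs: α·ln(206/1000) = ln(0.52), so α = -0.653926 / -1.579879 ≈ 0.414.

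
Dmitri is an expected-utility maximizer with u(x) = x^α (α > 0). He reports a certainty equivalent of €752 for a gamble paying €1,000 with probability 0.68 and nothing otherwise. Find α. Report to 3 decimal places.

Since u(0) = 0, the lottery's EU is 0.68·1000^α.
Equating: 752^α = 0.68·1000^α, i.e. 0.7520^α = 0.68.
Taking logs: α·ln(752/1000) = ln(0.68), so α = -0.385662 / -0.285019 ≈ 1.353.

α ≈ 1.353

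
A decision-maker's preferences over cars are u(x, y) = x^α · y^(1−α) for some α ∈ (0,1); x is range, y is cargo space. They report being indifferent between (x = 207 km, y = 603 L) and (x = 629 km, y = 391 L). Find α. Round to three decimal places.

α ≈ 0.280

Indifference: 207^α · 603^(1−α) = 629^α · 391^(1−α).
(207/629)^α = (391/603)^(1−α); take logs: α·ln(207/629) = (1−α)·ln(391/603), i.e. α·-1.111412 = (1−α)·-0.433210.
With A = -1.111412 and B = -0.433210: α·A = (1−α)·B, so α = B/(A+B) = -0.433210/-1.544622 ≈ 0.280.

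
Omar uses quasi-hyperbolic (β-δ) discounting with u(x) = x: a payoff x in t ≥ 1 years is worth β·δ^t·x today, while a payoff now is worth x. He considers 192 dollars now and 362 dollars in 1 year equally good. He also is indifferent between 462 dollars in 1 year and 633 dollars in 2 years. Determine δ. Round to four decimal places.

δ ≈ 0.7299

From the later pair, β·δ^1·462 = β·δ^2·633; dividing through, δ = 462/633 = 0.72986.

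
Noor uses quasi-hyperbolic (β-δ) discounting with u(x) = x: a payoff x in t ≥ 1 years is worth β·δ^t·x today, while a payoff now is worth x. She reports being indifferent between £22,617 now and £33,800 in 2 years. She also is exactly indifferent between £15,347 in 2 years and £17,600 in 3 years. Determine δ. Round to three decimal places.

δ ≈ 0.872

From the later pair, β·δ^2·15347 = β·δ^3·17600; dividing through, δ = 15347/17600 = 0.87199.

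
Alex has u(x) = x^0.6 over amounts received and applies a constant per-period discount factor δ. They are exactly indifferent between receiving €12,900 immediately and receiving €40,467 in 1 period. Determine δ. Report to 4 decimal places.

Equating discounted utilities: u(12900) = δ·u(40467) ⇒ δ = u(12900)/u(40467).
With u(x) = x^0.6: δ = 12900^0.6/40467^0.6 = (12900/40467)^0.6 = 0.50361.

δ ≈ 0.5036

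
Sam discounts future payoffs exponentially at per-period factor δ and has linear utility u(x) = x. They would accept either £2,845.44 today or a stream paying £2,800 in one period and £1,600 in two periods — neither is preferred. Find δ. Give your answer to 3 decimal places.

The stream is worth 2800δ + 1600δ² today, so 2800δ + 1600δ² = 2845.44.
Rearranged: 1600δ² + 2800δ − 2845.44 = 0.
By the quadratic formula (taking the positive root), δ = (−2800 + √26050816.00) / 3200 ≈ 0.720.

δ ≈ 0.720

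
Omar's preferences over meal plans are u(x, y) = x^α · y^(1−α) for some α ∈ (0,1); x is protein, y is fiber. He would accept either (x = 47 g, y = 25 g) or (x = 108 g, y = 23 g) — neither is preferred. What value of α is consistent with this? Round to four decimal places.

α ≈ 0.0911

The Cobb–Douglas utilities coincide, so 47^α·25^(1−α) = 108^α·23^(1−α).
(47/108)^α = (23/25)^(1−α); take logs: α·ln(47/108) = (1−α)·ln(23/25), i.e. α·-0.8319836 = (1−α)·-0.0833816.
With A = -0.8319836 and B = -0.0833816: α·A = (1−α)·B, so α = B/(A+B) = -0.0833816/-0.9153652 ≈ 0.0911.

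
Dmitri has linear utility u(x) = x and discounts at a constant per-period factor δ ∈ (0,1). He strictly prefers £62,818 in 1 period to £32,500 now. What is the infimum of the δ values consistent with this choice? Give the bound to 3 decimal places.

δ > 0.517

The preference means 32500 < δ·62818.
So δ > 32500/62818 = 0.51737.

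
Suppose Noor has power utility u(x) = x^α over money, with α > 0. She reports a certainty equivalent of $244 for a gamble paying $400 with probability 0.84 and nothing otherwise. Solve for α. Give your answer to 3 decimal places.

Since u(0) = 0, the lottery's EU is 0.84·400^α.
Indifference: 244^α = 0.84·400^α, so (244/400)^α = 0.84.
Take logs: α = ln 0.84 / ln(244/400) ≈ 0.35273.

α ≈ 0.353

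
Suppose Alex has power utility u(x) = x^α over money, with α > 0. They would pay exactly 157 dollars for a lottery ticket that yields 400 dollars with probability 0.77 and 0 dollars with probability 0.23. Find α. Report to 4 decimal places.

Since u(0) = 0, the lottery's EU is 0.77·400^α.
Setting u(157) equal to that: 157^α = 0.77·400^α ⇒ (157/400)^α = 0.77.
α = ln(0.77) / ln(157/400) = -0.2613648/-0.9352187 ≈ 0.2795.

α ≈ 0.2795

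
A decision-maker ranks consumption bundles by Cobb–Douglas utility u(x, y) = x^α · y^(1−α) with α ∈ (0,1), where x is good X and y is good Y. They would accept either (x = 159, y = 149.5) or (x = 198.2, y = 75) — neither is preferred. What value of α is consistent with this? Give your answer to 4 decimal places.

The Cobb–Douglas utilities coincide, so 159^α·149.5^(1−α) = 198.2^α·75^(1−α).
Taking logs: α·ln 159 + (1−α)·ln 149.5 = α·ln 198.2 + (1−α)·ln 75, i.e. α·-0.2203724 = (1−α)·-0.6898083.
With A = -0.2203724 and B = -0.6898083: α·A = (1−α)·B, so α = B/(A+B) = -0.6898083/-0.9101807 ≈ 0.7579.

α ≈ 0.7579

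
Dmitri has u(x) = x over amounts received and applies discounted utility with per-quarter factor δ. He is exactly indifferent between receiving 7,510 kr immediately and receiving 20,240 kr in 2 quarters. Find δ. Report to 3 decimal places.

δ ≈ 0.609

Equating discounted utilities: u(7510) = δ^2·u(20240) ⇒ δ^2 = u(7510)/u(20240).
With u(x) = x: δ^2 = 7510/20240 = 0.37105.
So δ = 0.37105^(1/2) ≈ 0.609.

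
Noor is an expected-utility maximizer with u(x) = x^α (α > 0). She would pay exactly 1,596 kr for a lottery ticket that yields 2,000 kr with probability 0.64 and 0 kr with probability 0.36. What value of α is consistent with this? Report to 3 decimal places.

α ≈ 1.978

Since u(0) = 0, the lottery's EU is 0.64·2000^α.
Indifference: 1596^α = 0.64·2000^α, so (1596/2000)^α = 0.64.
α = ln(0.64) / ln(1596/2000) = -0.446287/-0.225647 ≈ 1.978.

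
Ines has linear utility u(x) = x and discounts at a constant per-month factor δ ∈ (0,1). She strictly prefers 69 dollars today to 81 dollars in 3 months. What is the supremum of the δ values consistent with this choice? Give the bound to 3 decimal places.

Under u(x) = x this choice says 69 > δ^3·81.
Dividing by 81: δ^3 < 0.85185. Both sides are positive, so the cube root keeps the direction.
δ < 0.85185^(1/3) = 0.948.

δ < 0.948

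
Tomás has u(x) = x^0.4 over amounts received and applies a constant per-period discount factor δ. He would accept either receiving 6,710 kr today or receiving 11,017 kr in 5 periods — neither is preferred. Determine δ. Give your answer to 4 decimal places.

δ ≈ 0.9611

Indifference means u(6710) = δ^5 · u(11017), so δ^5 = u(6710)/u(11017).
With u(x) = x^0.4: δ^5 = 6710^0.4/11017^0.4 = (6710/11017)^0.4 = 0.82009.
Hence δ = (0.82009)^(1/5) = 0.961109.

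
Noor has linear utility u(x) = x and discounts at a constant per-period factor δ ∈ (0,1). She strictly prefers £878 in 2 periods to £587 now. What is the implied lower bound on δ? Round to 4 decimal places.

δ > 0.8177

Under u(x) = x this choice says 587 < δ^2·878.
So δ^2 > 587/878 = 0.66856; taking the square root of both positive sides preserves the inequality.
δ > (587/878)^(1/2) ≈ 0.8177.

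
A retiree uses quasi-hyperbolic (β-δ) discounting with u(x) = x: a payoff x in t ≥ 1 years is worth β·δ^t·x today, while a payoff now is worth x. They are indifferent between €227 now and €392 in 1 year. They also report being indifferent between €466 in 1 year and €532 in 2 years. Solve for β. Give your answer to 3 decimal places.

From the later pair, β·δ^1·466 = β·δ^2·532; dividing through, δ = 466/532 = 0.87594.
Now use the now-vs-future pair: 227 = β·δ·392 gives β = 227/(0.87594·392) ≈ 0.661.

β ≈ 0.661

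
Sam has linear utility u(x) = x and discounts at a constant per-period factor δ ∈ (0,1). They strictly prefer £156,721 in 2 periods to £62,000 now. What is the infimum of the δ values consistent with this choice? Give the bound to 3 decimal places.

The preference means 62000 < δ^2·156721.
Dividing by 156721: δ^2 > 0.39561. Both sides are positive, so the square root keeps the direction.
δ > 0.39561^(1/2) = 0.629.

δ > 0.629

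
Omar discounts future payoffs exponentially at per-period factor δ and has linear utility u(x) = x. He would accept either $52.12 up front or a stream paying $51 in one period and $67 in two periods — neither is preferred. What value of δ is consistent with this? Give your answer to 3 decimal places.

δ ≈ 0.580

The stream is worth 51δ + 67δ² today, so 51δ + 67δ² = 52.12.
So 67δ² + 51δ − 52.12 = 0.
The positive root is δ = [−51 + √(51² + 4·67·52.12)] / (2·67) = (−51 + 128.721)/134 ≈ 0.580.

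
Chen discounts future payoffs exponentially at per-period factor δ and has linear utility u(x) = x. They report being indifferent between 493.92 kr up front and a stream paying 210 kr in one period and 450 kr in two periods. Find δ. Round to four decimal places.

δ ≈ 0.8400

Present value of the stream is 210·δ + 450·δ². Indifference gives 210δ + 450δ² = 493.92.
Rearranged: 450δ² + 210δ − 493.92 = 0.
The positive root is δ = [−210 + √(210² + 4·450·493.92)] / (2·450) = (−210 + 966.000)/900 ≈ 0.8400.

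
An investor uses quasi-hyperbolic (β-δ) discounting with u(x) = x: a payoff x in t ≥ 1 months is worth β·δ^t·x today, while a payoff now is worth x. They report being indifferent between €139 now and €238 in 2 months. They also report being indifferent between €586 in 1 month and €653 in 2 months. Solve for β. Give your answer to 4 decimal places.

From the later pair, β·δ^1·586 = β·δ^2·653; dividing through, δ = 586/653 = 0.89740.
Substituting δ into 139 = β·δ^2·238: β = 139/(191.666) ≈ 0.7252.

β ≈ 0.7252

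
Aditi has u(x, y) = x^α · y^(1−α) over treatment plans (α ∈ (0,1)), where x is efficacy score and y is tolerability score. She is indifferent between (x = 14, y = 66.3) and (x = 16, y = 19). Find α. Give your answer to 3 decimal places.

α ≈ 0.903

The Cobb–Douglas utilities coincide, so 14^α·66.3^(1−α) = 16^α·19^(1−α).
Taking logs: α·ln 14 + (1−α)·ln 66.3 = α·ln 16 + (1−α)·ln 19, i.e. α·-0.133531 = (1−α)·-1.249751.
Thus α·(-1.383282) = -1.249751, so α = -1.249751/-1.383282 ≈ 0.903.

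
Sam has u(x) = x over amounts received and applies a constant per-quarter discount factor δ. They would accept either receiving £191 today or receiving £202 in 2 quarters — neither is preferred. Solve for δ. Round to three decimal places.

Equating discounted utilities: u(191) = δ^2·u(202) ⇒ δ^2 = u(191)/u(202).
With u(x) = x: δ^2 = 191/202 = 0.94554.
Taking the square root: δ = 0.94554^(1/2) ≈ 0.972.

δ ≈ 0.972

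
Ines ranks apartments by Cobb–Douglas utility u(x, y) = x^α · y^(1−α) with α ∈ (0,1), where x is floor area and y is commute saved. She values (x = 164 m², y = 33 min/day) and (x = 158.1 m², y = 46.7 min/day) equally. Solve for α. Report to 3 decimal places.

α ≈ 0.905

Indifference: 164^α · 33^(1−α) = 158.1^α · 46.7^(1−α).
Taking logs: α·ln 164 + (1−α)·ln 33 = α·ln 158.1 + (1−α)·ln 46.7, i.e. α·0.036639 = (1−α)·0.347237.
So α/(1−α) = (0.347237)/(0.036639) = 9.477251, and α = 9.477251/10.477251 ≈ 0.905.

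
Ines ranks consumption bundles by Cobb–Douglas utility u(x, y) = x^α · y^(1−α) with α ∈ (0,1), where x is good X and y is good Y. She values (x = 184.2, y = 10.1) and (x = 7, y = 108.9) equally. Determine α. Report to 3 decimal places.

α ≈ 0.421

The Cobb–Douglas utilities coincide, so 184.2^α·10.1^(1−α) = 7^α·108.9^(1−α).
(184.2/7)^α = (108.9/10.1)^(1−α); take logs: α·ln(184.2/7) = (1−α)·ln(108.9/10.1), i.e. α·3.270112 = (1−α)·2.377895.
With A = 3.270112 and B = 2.377895: α·A = (1−α)·B, so α = B/(A+B) = 2.377895/5.648007 ≈ 0.421.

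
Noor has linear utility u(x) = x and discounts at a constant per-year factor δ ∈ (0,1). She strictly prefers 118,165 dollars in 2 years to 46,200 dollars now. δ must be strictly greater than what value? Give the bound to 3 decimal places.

Comparing present values: 46200 < δ^2·118165.
So δ^2 > 46200/118165 = 0.39098; taking the square root of both positive sides preserves the inequality.
δ > (46200/118165)^(1/2) ≈ 0.625.

δ > 0.625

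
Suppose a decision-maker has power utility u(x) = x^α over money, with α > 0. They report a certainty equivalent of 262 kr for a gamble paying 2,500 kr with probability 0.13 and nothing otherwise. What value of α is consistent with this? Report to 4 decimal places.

α ≈ 0.9045

EU(lottery) = 0.13·2500^α + 0.87·0 = 0.13·2500^α.
Setting u(262) equal to that: 262^α = 0.13·2500^α ⇒ (262/2500)^α = 0.13.
α = ln(0.13) / ln(262/2500) = -2.0402208/-2.2557015 ≈ 0.9045.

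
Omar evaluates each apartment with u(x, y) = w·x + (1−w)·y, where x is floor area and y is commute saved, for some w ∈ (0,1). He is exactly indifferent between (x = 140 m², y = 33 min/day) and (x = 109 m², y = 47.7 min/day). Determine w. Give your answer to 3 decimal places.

w = 0.322

Indifference: w·140 + (1−w)·33 = w·109 + (1−w)·47.7.
w·(140−109) = (1−w)·(47.7−33), i.e. w·31 = (1−w)·14.7.
Hence w = 14.7/(31+14.7) = 14.7/45.7 = 0.322.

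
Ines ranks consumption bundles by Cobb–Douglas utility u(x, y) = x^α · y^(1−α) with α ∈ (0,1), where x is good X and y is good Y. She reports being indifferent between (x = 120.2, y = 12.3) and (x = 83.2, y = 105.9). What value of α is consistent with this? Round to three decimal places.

α ≈ 0.854

The Cobb–Douglas utilities coincide, so 120.2^α·12.3^(1−α) = 83.2^α·105.9^(1−α).
Rearrange to (120.2/83.2)^α = (105.9/12.3)^(1−α) and take logs: α·0.367910 = (1−α)·2.152896.
Thus α·(2.520806) = 2.152896, so α = 2.152896/2.520806 ≈ 0.854.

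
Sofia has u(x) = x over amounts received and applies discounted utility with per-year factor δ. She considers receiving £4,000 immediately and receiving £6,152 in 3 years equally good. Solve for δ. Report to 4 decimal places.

The payoff in 3 years is discounted by δ^3, so u(4000) = δ^3·u(6152) and δ^3 = u(4000)/u(6152).
With u(x) = x: δ^3 = 4000/6152 = 0.65020.
So δ = 0.65020^(1/3) ≈ 0.8663.

δ ≈ 0.8663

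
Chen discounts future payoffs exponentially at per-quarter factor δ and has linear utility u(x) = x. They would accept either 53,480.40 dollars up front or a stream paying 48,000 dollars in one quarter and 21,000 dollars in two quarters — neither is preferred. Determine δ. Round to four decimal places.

δ ≈ 0.8200

Present value of the stream is 48000·δ + 21000·δ². Indifference gives 48000δ + 21000δ² = 53480.40.
So 21000δ² + 48000δ − 53480.40 = 0.
δ = (−48000 + √(48000² + 4·21000·53480.40)) / (2·21000) = (−48000 + √6796353600.00) / 42000 ≈ 0.8200.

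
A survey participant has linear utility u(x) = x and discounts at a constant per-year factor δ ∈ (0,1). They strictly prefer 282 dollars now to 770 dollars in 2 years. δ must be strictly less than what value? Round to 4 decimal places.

δ < 0.6052

The preference means 282 > δ^2·770.
Dividing by 770: δ^2 < 0.36623. Both sides are positive, so the square root keeps the direction.
δ < (282/770)^(1/2) ≈ 0.6052.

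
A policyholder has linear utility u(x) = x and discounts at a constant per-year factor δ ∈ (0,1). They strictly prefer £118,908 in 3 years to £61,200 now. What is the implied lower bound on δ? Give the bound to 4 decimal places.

The preference means 61200 < δ^3·118908.
Hence δ^3 > 61200/118908 = 0.51468, and x ↦ x^(1/3) is increasing on (0,∞).
δ > (61200/118908)^(1/3) ≈ 0.8014.

δ > 0.8014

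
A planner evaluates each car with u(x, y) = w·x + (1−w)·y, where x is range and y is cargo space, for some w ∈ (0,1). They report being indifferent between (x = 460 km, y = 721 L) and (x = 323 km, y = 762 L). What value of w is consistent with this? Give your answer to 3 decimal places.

Indifference: w·460 + (1−w)·721 = w·323 + (1−w)·762.
w·(460−323) = (1−w)·(762−721), i.e. w·137 = (1−w)·41.
The marginal rate of substitution is 41/137, so w = 41/(137+41) = 0.230.

w = 0.230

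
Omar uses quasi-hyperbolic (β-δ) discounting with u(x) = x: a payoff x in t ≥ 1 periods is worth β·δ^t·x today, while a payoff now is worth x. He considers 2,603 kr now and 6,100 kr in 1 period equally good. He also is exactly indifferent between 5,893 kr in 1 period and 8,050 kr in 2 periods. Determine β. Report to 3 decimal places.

β ≈ 0.583

Both payoffs in the second observation are in the future, so β drops out: δ^1·5893 = δ^2·8050 ⇒ δ = 5893/8050 = 0.73205.
The first indifference: 2603 = β·δ·6100, so β = 2603/(δ·6100) = 2603/(0.73205·6100) ≈ 0.583.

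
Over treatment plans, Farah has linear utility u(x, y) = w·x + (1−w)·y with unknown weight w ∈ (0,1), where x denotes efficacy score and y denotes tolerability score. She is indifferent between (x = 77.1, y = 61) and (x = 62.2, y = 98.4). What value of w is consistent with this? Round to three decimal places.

w = 0.715

Indifference: w·77.1 + (1−w)·61 = w·62.2 + (1−w)·98.4.
w·(77.1−62.2) = (1−w)·(98.4−61), i.e. w·14.9 = (1−w)·37.4.
The marginal rate of substitution is 37.4/14.9, so w = 37.4/(14.9+37.4) = 0.715.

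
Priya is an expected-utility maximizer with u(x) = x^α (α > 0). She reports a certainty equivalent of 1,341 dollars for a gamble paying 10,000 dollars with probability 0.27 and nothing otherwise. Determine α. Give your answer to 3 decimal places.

α ≈ 0.652

Since u(0) = 0, the lottery's EU is 0.27·10000^α.
Equating: 1341^α = 0.27·10000^α, i.e. 0.1341^α = 0.27.
α = ln(0.27) / ln(1341/10000) = -1.309333/-2.009169 ≈ 0.652.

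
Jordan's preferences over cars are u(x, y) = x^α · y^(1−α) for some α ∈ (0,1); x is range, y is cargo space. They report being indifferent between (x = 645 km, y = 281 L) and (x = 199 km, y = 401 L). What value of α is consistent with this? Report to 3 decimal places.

The Cobb–Douglas utilities coincide, so 645^α·281^(1−α) = 199^α·401^(1−α).
(645/199)^α = (401/281)^(1−α); take logs: α·ln(645/199) = (1−α)·ln(401/281), i.e. α·1.175945 = (1−α)·0.355607.
Thus α·(1.531552) = 0.355607, so α = 0.355607/1.531552 ≈ 0.232.

α ≈ 0.232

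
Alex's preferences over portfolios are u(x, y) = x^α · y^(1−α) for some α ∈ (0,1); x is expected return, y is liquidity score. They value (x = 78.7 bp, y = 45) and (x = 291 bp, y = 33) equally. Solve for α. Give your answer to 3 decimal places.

α ≈ 0.192

The Cobb–Douglas utilities coincide, so 78.7^α·45^(1−α) = 291^α·33^(1−α).
(78.7/291)^α = (33/45)^(1−α); take logs: α·ln(78.7/291) = (1−α)·ln(33/45), i.e. α·-1.307680 = (1−α)·-0.310155.
Thus α·(-1.617835) = -0.310155, so α = -0.310155/-1.617835 ≈ 0.192.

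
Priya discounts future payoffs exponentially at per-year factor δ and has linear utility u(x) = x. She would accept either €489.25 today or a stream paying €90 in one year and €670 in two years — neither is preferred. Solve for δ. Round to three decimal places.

The stream is worth 90δ + 670δ² today, so 90δ + 670δ² = 489.25.
So 670δ² + 90δ − 489.25 = 0.
By the quadratic formula (taking the positive root), δ = (−90 + √1319290.00) / 1340 ≈ 0.790.

δ ≈ 0.790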